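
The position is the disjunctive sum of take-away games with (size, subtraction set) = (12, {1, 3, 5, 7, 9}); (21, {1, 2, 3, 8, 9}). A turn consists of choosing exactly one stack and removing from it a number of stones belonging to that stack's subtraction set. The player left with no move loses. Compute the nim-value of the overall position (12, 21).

Stack A, S = {1, 3, 5, 7, 9}:
G(0) = 0
G(1) = mex{0} = 1
G(2) = mex{1} = 0
G(3) = mex{0,0} = 1
G(4) = mex{1,1} = 0
G(5) = mex{0,0,0} = 1
G(6) = mex{1,1,1} = 0
G(7) = mex{0,0,0,0} = 1
G(8) = mex{1,1,1,1} = 0
G(9) = mex{0,0,0,0,0} = 1
G(10) = mex{1,1,1,1,1} = 0
G(11) = mex{0,0,0,0,0} = 1
G(12) = mex{1,1,1,1,1} = 0
G_A(12) = 0.
Stack B, S = {1, 2, 3, 8, 9}:
n :  0  1  2  3  4  5  6  7  8  9 10 11 12 13 14 15 16 17 18 19 20 21
G :  0  1  2  3  0  1  2  3  4  5  0  1  2  3  0  1  2  3  4  5  0  1
G_B(21) = 1.
Combined Grundy value = 0 ⊕ 1 = 1.

1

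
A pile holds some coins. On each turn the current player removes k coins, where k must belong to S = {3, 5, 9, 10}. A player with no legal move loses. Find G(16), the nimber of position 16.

n :  0  1  2  3  4  5  6  7  8  9 10 11 12 13 14 15 16
G :  0  0  0  1  1  1  2  2  0  3  3  1  4  2  0  0  0

0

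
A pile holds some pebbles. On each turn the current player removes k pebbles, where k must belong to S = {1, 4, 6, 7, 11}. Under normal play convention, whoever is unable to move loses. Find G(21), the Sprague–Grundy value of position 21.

G(0) = 0
G(1) = mex{0} = 1
G(2) = mex{1} = 0
G(3) = mex{0} = 1
G(4) = mex{1,0} = 2
G(5) = mex{2,1} = 0
G(6) = mex{0,0,0} = 1
G(7) = mex{1,1,1,0} = 2
G(8) = mex{2,2,0,1} = 3
G(9) = mex{3,0,1,0} = 2
G(10) = mex{2,1,2,1} = 0
G(11) = mex{0,2,0,2,0} = 1
G(12) = mex{1,3,1,0,1} = 2
G(13) = mex{2,2,2,1,0} = 3
G(14) = mex{3,0,3,2,1} = 4
G(15) = mex{4,1,2,3,2} = 0
G(16) = mex{0,2,0,2,0} = 1
G(17) = mex{1,3,1,0,1} = 2
G(18) = mex{2,4,2,1,2} = 0
G(19) = mex{0,0,3,2,3} = 1
G(20) = mex{1,1,4,3,2} = 0
G(21) = mex{0,2,0,4,0} = 1

1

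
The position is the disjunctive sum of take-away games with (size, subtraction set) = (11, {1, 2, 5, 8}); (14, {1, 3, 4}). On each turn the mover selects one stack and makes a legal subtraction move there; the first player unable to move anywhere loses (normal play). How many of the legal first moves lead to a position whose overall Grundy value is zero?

5

Stack A, S = {1, 2, 5, 8}:
G(0) = 0
G(1) = mex{0} = 1
G(2) = mex{1,0} = 2
G(3) = mex{2,1} = 0
G(4) = mex{0,2} = 1
G(5) = mex{1,0,0} = 2
G(6) = mex{2,1,1} = 0
G(7) = mex{0,2,2} = 1
G(8) = mex{1,0,0,0} = 2
G(9) = mex{2,1,1,1} = 0
G(10) = mex{0,2,2,2} = 1
G(11) = mex{1,0,0,0} = 2
G_A(11) = 2.
Stack B, S = {1, 3, 4}:
G(0) = 0
G(1) = mex{0} = 1
G(2) = mex{1} = 0
G(3) = mex{0,0} = 1
G(4) = mex{1,1,0} = 2
G(5) = mex{2,0,1} = 3
G(6) = mex{3,1,0} = 2
G(7) = mex{2,2,1} = 0
G(8) = mex{0,3,2} = 1
G(9) = mex{1,2,3} = 0
G(10) = mex{0,0,2} = 1
G(11) = mex{1,1,0} = 2
G(12) = mex{2,0,1} = 3
G(13) = mex{3,1,0} = 2
G(14) = mex{2,2,1} = 0
G_B(14) = 0.
Combined Grundy value = 2 ⊕ 0 = 2.
A winning move leaves total XOR = 0, i.e. changes one component's Grundy value g to g ⊕ X where X is the current total.
Stack A: need g' = 2⊕2 = 0. Options: 11−1→G=1, 11−2→G=0, 11−5→G=0, 11−8→G=0. Hits: 3.
Stack B: need g' = 0⊕2 = 2. Options: 14−1→G=2, 14−3→G=2, 14−4→G=1. Hits: 2.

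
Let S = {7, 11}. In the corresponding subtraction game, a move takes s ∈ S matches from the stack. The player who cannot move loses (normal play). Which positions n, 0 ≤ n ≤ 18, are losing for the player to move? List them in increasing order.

G(0) = 0
G(1) = mex{} = 0
G(2) = mex{} = 0
G(3) = mex{} = 0
G(4) = mex{} = 0
G(5) = mex{} = 0
G(6) = mex{} = 0
G(7) = mex{0} = 1
G(8) = mex{0} = 1
G(9) = mex{0} = 1
G(10) = mex{0} = 1
G(11) = mex{0,0} = 1
G(12) = mex{0,0} = 1
G(13) = mex{0,0} = 1
G(14) = mex{1,0} = 2
G(15) = mex{1,0} = 2
G(16) = mex{1,0} = 2
G(17) = mex{1,0} = 2
G(18) = mex{1,1} = 0
P-positions are exactly the n with G(n) = 0.

0, 1, 2, 3, 4, 5, 6, 18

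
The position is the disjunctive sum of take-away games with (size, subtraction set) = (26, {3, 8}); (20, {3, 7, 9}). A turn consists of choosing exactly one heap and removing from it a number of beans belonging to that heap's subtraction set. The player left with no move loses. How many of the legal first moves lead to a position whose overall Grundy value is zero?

3

Heap A, S = {3, 8}:
G(0) = 0
G(1) = mex{} = 0
G(2) = mex{} = 0
G(3) = mex{0} = 1
G(4) = mex{0} = 1
G(5) = mex{0} = 1
G(6) = mex{1} = 0
G(7) = mex{1} = 0
G(8) = mex{1,0} = 2
G(9) = mex{0,0} = 1
G(10) = mex{0,0} = 1
G(11) = mex{2,1} = 0
G(12) = mex{1,1} = 0
G(13) = mex{1,1} = 0
G(14) = mex{0,0} = 1
G(15) = mex{0,0} = 1
G(16) = mex{0,2} = 1
G(17) = mex{1,1} = 0
G(18) = mex{1,1} = 0
G(19) = mex{1,0} = 2
G(20) = mex{0,0} = 1
G(21) = mex{0,0} = 1
G(22) = mex{2,1} = 0
G(23) = mex{1,1} = 0
G(24) = mex{1,1} = 0
G(25) = mex{0,0} = 1
G(26) = mex{0,0} = 1
G_A(26) = 1.
Heap B, S = {3, 7, 9}:
n :  0  1  2  3  4  5  6  7  8  9 10 11 12 13 14 15 16 17 18 19 20
G :  0  0  0  1  1  1  0  2  2  1  3  3  0  2  0  1  0  1  0  1  0
G_B(20) = 0.
Combined Grundy value = 1 ⊕ 0 = 1.
A winning move leaves total XOR = 0, i.e. changes one component's Grundy value g to g ⊕ X where X is the current total.
Heap A: need g' = 1⊕1 = 0. Options: 26−3→G=0, 26−8→G=0. Hits: 2.
Heap B: need g' = 0⊕1 = 1. Options: 20−3→G=1, 20−7→G=2, 20−9→G=3. Hits: 1.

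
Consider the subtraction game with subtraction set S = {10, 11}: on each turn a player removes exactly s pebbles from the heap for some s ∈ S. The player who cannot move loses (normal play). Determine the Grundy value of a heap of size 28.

0

G(0) = 0
G(1) = mex{} = 0
G(2) = mex{} = 0
G(3) = mex{} = 0
G(4) = mex{} = 0
G(5) = mex{} = 0
G(6) = mex{} = 0
G(7) = mex{} = 0
G(8) = mex{} = 0
G(9) = mex{} = 0
G(10) = mex{0} = 1
G(11) = mex{0,0} = 1
G(12) = mex{0,0} = 1
G(13) = mex{0,0} = 1
G(14) = mex{0,0} = 1
G(15) = mex{0,0} = 1
G(16) = mex{0,0} = 1
G(17) = mex{0,0} = 1
G(18) = mex{0,0} = 1
G(19) = mex{0,0} = 1
G(20) = mex{1,0} = 2
G(21) = mex{1,1} = 0
G(22) = mex{1,1} = 0
G(23) = mex{1,1} = 0
G(24) = mex{1,1} = 0
G(25) = mex{1,1} = 0
G(26) = mex{1,1} = 0
G(27) = mex{1,1} = 0
G(28) = mex{1,1} = 0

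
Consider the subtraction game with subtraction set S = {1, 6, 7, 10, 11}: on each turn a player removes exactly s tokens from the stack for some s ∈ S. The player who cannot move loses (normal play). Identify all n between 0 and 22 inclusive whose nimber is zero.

0, 2, 4, 16, 18, 20

n :  0  1  2  3  4  5  6  7  8  9 10 11 12 13 14 15 16 17 18 19 20 21 22
G :  0  1  0  1  0  1  2  3  2  3  2  3  4  5  4  5  0  1  0  1  0  1  2
P-positions are exactly the n with G(n) = 0.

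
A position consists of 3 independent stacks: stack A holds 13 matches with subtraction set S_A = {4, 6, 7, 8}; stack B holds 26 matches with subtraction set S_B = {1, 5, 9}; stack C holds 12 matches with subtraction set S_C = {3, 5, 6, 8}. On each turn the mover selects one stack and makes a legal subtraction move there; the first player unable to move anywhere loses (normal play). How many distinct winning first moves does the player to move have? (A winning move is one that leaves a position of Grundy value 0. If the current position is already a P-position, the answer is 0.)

Stack A, S = {4, 6, 7, 8}:
n :  0  1  2  3  4  5  6  7  8  9 10 11 12 13
G :  0  0  0  0  1  1  1  1  2  2  2  2  0  0
G_A(13) = 0.
Stack B, S = {1, 5, 9}:
n :  0  1  2  3  4  5  6  7  8  9 10 11 12 13 14 15 16 17 18 19 20 21 22 23 24 25 26
G :  0  1  0  1  0  1  0  1  0  1  0  1  0  1  0  1  0  1  0  1  0  1  0  1  0  1  0
G_B(26) = 0.
Stack C, S = {3, 5, 6, 8}:
G(0) = 0
G(1) = mex{} = 0
G(2) = mex{} = 0
G(3) = mex{0} = 1
G(4) = mex{0} = 1
G(5) = mex{0,0} = 1
G(6) = mex{1,0,0} = 2
G(7) = mex{1,0,0} = 2
G(8) = mex{1,1,0,0} = 2
G(9) = mex{2,1,1,0} = 3
G(10) = mex{2,1,1,0} = 3
G(11) = mex{2,2,1,1} = 0
G(12) = mex{3,2,2,1} = 0
G_C(12) = 0.
Combined Grundy value = 0 ⊕ 0 ⊕ 0 = 0.
A winning move leaves total XOR = 0, i.e. changes one component's Grundy value g to g ⊕ X where X is the current total.
Stack A: target g' = 0⊕0 = 0, but every legal move changes the Grundy value (mex property), so 0 moves.
Stack B: target g' = 0⊕0 = 0, but every legal move changes the Grundy value (mex property), so 0 moves.
Stack C: target g' = 0⊕0 = 0, but every legal move changes the Grundy value (mex property), so 0 moves.

0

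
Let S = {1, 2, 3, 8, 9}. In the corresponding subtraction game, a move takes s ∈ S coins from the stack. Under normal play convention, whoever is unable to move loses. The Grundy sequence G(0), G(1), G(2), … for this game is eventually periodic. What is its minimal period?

n :  0  1  2  3  4  5  6  7  8  9 10 11 12 13 14 15 16 17 18 19 20 21
G :  0  1  2  3  0  1  2  3  4  5  0  1  2  3  0  1  2  3  4  5  0  1
G(n+10) = G(n) holds for n = 0,…,8 (a full window of length max(S) = 9), so the sequence is purely periodic with period 10.

10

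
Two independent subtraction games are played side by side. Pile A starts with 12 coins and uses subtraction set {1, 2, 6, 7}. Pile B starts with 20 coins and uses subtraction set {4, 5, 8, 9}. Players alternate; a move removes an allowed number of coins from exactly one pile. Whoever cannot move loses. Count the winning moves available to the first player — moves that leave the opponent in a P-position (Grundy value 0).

0

Pile A, S = {1, 2, 6, 7}:
n :  0  1  2  3  4  5  6  7  8  9 10 11 12
G :  0  1  2  0  1  2  3  4  0  1  2  0  1
G_A(12) = 1.
Pile B, S = {4, 5, 8, 9}:
n :  0  1  2  3  4  5  6  7  8  9 10 11 12 13 14 15 16 17 18 19 20
G :  0  0  0  0  1  1  1  1  2  2  2  2  3  0  0  0  0  1  1  1  1
G_B(20) = 1.
Combined Grundy value = 1 ⊕ 1 = 0.
A winning move leaves total XOR = 0, i.e. changes one component's Grundy value g to g ⊕ X where X is the current total.
Pile A: target g' = 1⊕0 = 1, but every legal move changes the Grundy value (mex property), so 0 moves.
Pile B: target g' = 1⊕0 = 1, but every legal move changes the Grundy value (mex property), so 0 moves.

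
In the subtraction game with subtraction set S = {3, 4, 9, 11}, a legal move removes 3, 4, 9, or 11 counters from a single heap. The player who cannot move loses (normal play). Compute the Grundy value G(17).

1

n :  0  1  2  3  4  5  6  7  8  9 10 11 12 13 14 15 16 17
G :  0  0  0  1  1  1  2  0  0  3  1  1  2  2  0  0  3  1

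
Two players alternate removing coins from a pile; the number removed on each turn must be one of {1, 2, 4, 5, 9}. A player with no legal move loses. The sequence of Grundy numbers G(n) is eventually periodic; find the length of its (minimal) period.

n :  0  1  2  3  4  5  6  7  8  9 10 11 12 13 14 15 16 17 18 19 20 21 22 23 24 25 26 27
G :  0  1  2  0  1  2  0  1  2  3  4  5  3  0  1  2  0  1  2  0  1  2  3  4  5  3  0  1
G(n+13) = G(n) holds for n = 0,…,8 (a full window of length max(S) = 9), so the sequence is purely periodic with period 13.

13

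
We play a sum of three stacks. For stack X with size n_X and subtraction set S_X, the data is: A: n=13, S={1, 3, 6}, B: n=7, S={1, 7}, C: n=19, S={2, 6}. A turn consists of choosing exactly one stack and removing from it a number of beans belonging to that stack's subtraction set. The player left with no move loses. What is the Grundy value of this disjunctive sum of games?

0

Stack A, S = {1, 3, 6}:
n :  0  1  2  3  4  5  6  7  8  9 10 11 12 13
G :  0  1  0  1  0  1  2  3  2  0  1  0  1  0
G_A(13) = 0.
Stack B, S = {1, 7}:
G(0) = 0
G(1) = mex{0} = 1
G(2) = mex{1} = 0
G(3) = mex{0} = 1
G(4) = mex{1} = 0
G(5) = mex{0} = 1
G(6) = mex{1} = 0
G(7) = mex{0,0} = 1
G_B(7) = 1.
Stack C, S = {2, 6}:
n :  0  1  2  3  4  5  6  7  8  9 10 11 12 13 14 15 16 17 18 19
G :  0  0  1  1  0  0  1  1  0  0  1  1  0  0  1  1  0  0  1  1
G_C(19) = 1.
Combined Grundy value = 0 ⊕ 1 ⊕ 1 = 0.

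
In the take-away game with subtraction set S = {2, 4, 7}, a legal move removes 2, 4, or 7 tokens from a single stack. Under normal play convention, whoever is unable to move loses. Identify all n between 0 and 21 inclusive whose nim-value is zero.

G(0) = 0
G(1) = mex{} = 0
G(2) = mex{0} = 1
G(3) = mex{0} = 1
G(4) = mex{1,0} = 2
G(5) = mex{1,0} = 2
G(6) = mex{2,1} = 0
G(7) = mex{2,1,0} = 3
G(8) = mex{0,2,0} = 1
G(9) = mex{3,2,1} = 0
G(10) = mex{1,0,1} = 2
G(11) = mex{0,3,2} = 1
G(12) = mex{2,1,2} = 0
G(13) = mex{1,0,0} = 2
G(14) = mex{0,2,3} = 1
G(15) = mex{2,1,1} = 0
G(16) = mex{1,0,0} = 2
G(17) = mex{0,2,2} = 1
G(18) = mex{2,1,1} = 0
G(19) = mex{1,0,0} = 2
G(20) = mex{0,2,2} = 1
G(21) = mex{2,1,1} = 0
P-positions are exactly the n with G(n) = 0.

0, 1, 6, 9, 12, 15, 18, 21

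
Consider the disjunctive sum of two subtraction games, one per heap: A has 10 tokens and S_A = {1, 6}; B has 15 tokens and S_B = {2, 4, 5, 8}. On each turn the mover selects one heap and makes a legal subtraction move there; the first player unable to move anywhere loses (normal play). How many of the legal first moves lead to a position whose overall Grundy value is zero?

0

Heap A, S = {1, 6}:
n :  0  1  2  3  4  5  6  7  8  9 10
G :  0  1  0  1  0  1  2  0  1  0  1
G_A(10) = 1.
Heap B, S = {2, 4, 5, 8}:
G(0) = 0
G(1) = mex{} = 0
G(2) = mex{0} = 1
G(3) = mex{0} = 1
G(4) = mex{1,0} = 2
G(5) = mex{1,0,0} = 2
G(6) = mex{2,1,0} = 3
G(7) = mex{2,1,1} = 0
G(8) = mex{3,2,1,0} = 4
G(9) = mex{0,2,2,0} = 1
G(10) = mex{4,3,2,1} = 0
G(11) = mex{1,0,3,1} = 2
G(12) = mex{0,4,0,2} = 1
G(13) = mex{2,1,4,2} = 0
G(14) = mex{1,0,1,3} = 2
G(15) = mex{0,2,0,0} = 1
G_B(15) = 1.
Combined Grundy value = 1 ⊕ 1 = 0.
A winning move leaves total XOR = 0, i.e. changes one component's Grundy value g to g ⊕ X where X is the current total.
Heap A: target g' = 1⊕0 = 1, but every legal move changes the Grundy value (mex property), so 0 moves.
Heap B: target g' = 1⊕0 = 1, but every legal move changes the Grundy value (mex property), so 0 moves.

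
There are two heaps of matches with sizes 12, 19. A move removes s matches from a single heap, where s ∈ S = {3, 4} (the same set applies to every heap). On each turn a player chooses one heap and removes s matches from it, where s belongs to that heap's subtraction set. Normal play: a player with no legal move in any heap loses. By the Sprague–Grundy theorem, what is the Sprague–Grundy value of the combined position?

All heaps use S = {3, 4}:
n :  0  1  2  3  4  5  6  7  8  9 10 11 12 13 14 15 16 17 18 19
G :  0  0  0  1  1  1  2  0  0  0  1  1  1  2  0  0  0  1  1  1
Heap A: G(12) = 1.
Heap B: G(19) = 1.
Combined Grundy value = 1 ⊕ 1 = 0.

0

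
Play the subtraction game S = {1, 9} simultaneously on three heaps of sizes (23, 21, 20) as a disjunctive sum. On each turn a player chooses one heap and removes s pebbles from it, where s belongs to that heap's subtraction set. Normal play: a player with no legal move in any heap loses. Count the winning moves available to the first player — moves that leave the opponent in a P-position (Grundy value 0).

All heaps use S = {1, 9}:
G(0) = 0
G(1) = mex{0} = 1
G(2) = mex{1} = 0
G(3) = mex{0} = 1
G(4) = mex{1} = 0
G(5) = mex{0} = 1
G(6) = mex{1} = 0
G(7) = mex{0} = 1
G(8) = mex{1} = 0
G(9) = mex{0,0} = 1
G(10) = mex{1,1} = 0
G(11) = mex{0,0} = 1
G(12) = mex{1,1} = 0
G(13) = mex{0,0} = 1
G(14) = mex{1,1} = 0
G(15) = mex{0,0} = 1
G(16) = mex{1,1} = 0
G(17) = mex{0,0} = 1
G(18) = mex{1,1} = 0
G(19) = mex{0,0} = 1
G(20) = mex{1,1} = 0
G(21) = mex{0,0} = 1
G(22) = mex{1,1} = 0
G(23) = mex{0,0} = 1
Heap A: G(23) = 1.
Heap B: G(21) = 1.
Heap C: G(20) = 0.
Combined Grundy value = 1 ⊕ 1 ⊕ 0 = 0.
A winning move leaves total XOR = 0, i.e. changes one component's Grundy value g to g ⊕ X where X is the current total.
Heap A: target g' = 1⊕0 = 1, but every legal move changes the Grundy value (mex property), so 0 moves.
Heap B: target g' = 1⊕0 = 1, but every legal move changes the Grundy value (mex property), so 0 moves.
Heap C: target g' = 0⊕0 = 0, but every legal move changes the Grundy value (mex property), so 0 moves.

0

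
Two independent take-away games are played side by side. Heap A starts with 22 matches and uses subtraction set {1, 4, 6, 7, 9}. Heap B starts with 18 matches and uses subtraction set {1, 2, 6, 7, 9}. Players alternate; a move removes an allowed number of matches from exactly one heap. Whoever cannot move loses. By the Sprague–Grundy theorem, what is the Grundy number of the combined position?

Heap A, S = {1, 4, 6, 7, 9}:
G(0) = 0
G(1) = mex{0} = 1
G(2) = mex{1} = 0
G(3) = mex{0} = 1
G(4) = mex{1,0} = 2
G(5) = mex{2,1} = 0
G(6) = mex{0,0,0} = 1
G(7) = mex{1,1,1,0} = 2
G(8) = mex{2,2,0,1} = 3
G(9) = mex{3,0,1,0,0} = 2
G(10) = mex{2,1,2,1,1} = 0
G(11) = mex{0,2,0,2,0} = 1
G(12) = mex{1,3,1,0,1} = 2
G(13) = mex{2,2,2,1,2} = 0
G(14) = mex{0,0,3,2,0} = 1
G(15) = mex{1,1,2,3,1} = 0
G(16) = mex{0,2,0,2,2} = 1
G(17) = mex{1,0,1,0,3} = 2
G(18) = mex{2,1,2,1,2} = 0
G(19) = mex{0,0,0,2,0} = 1
G(20) = mex{1,1,1,0,1} = 2
G(21) = mex{2,2,0,1,2} = 3
G(22) = mex{3,0,1,0,0} = 2
G_A(22) = 2.
Heap B, S = {1, 2, 6, 7, 9}:
n :  0  1  2  3  4  5  6  7  8  9 10 11 12 13 14 15 16 17 18
G :  0  1  2  0  1  2  3  4  0  1  2  0  1  2  3  4  0  1  2
G_B(18) = 2.
Combined Grundy value = 2 ⊕ 2 = 0.

0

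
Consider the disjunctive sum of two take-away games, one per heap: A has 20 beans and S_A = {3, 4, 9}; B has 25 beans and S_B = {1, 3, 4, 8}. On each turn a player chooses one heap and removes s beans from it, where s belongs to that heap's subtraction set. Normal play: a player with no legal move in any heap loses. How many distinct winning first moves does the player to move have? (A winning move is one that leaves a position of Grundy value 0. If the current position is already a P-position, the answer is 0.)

Heap A, S = {3, 4, 9}:
n :  0  1  2  3  4  5  6  7  8  9 10 11 12 13 14 15 16 17 18 19 20
G :  0  0  0  1  1  1  2  0  0  3  1  1  2  0  0  0  1  1  1  2  0
G_A(20) = 0.
Heap B, S = {1, 3, 4, 8}:
G(0) = 0
G(1) = mex{0} = 1
G(2) = mex{1} = 0
G(3) = mex{0,0} = 1
G(4) = mex{1,1,0} = 2
G(5) = mex{2,0,1} = 3
G(6) = mex{3,1,0} = 2
G(7) = mex{2,2,1} = 0
G(8) = mex{0,3,2,0} = 1
G(9) = mex{1,2,3,1} = 0
G(10) = mex{0,0,2,0} = 1
G(11) = mex{1,1,0,1} = 2
G(12) = mex{2,0,1,2} = 3
G(13) = mex{3,1,0,3} = 2
G(14) = mex{2,2,1,2} = 0
G(15) = mex{0,3,2,0} = 1
G(16) = mex{1,2,3,1} = 0
G(17) = mex{0,0,2,0} = 1
G(18) = mex{1,1,0,1} = 2
G(19) = mex{2,0,1,2} = 3
G(20) = mex{3,1,0,3} = 2
G(21) = mex{2,2,1,2} = 0
G(22) = mex{0,3,2,0} = 1
G(23) = mex{1,2,3,1} = 0
G(24) = mex{0,0,2,0} = 1
G(25) = mex{1,1,0,1} = 2
G_B(25) = 2.
Combined Grundy value = 0 ⊕ 2 = 2.
A winning move leaves total XOR = 0, i.e. changes one component's Grundy value g to g ⊕ X where X is the current total.
Heap A: need g' = 0⊕2 = 2. Options: 20−3→G=1, 20−4→G=1, 20−9→G=1. Hits: 0.
Heap B: need g' = 2⊕2 = 0. Options: 25−1→G=1, 25−3→G=1, 25−4→G=0, 25−8→G=1. Hits: 1.

1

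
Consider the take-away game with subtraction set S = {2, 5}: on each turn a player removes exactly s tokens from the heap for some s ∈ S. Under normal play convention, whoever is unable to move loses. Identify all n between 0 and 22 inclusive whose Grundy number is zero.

n :  0  1  2  3  4  5  6  7  8  9 10 11 12 13 14 15 16 17 18 19 20 21 22
G :  0  0  1  1  0  2  1  0  0  1  1  0  2  1  0  0  1  1  0  2  1  0  0
P-positions are exactly the n with G(n) = 0.

0, 1, 4, 7, 8, 11, 14, 15, 18, 21, 22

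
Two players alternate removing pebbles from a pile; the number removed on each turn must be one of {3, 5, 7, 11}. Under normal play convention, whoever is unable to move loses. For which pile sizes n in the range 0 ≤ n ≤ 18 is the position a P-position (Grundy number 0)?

n :  0  1  2  3  4  5  6  7  8  9 10 11 12 13 14 15 16 17 18
G :  0  0  0  1  1  1  2  2  2  3  0  3  4  1  0  3  0  1  0
P-positions are exactly the n with G(n) = 0.

0, 1, 2, 10, 14, 16, 18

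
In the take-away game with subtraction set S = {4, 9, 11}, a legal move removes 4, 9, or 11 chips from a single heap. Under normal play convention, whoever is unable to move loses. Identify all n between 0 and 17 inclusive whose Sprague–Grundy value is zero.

0, 1, 2, 3, 8, 15, 16

G(0) = 0
G(1) = mex{} = 0
G(2) = mex{} = 0
G(3) = mex{} = 0
G(4) = mex{0} = 1
G(5) = mex{0} = 1
G(6) = mex{0} = 1
G(7) = mex{0} = 1
G(8) = mex{1} = 0
G(9) = mex{1,0} = 2
G(10) = mex{1,0} = 2
G(11) = mex{1,0,0} = 2
G(12) = mex{0,0,0} = 1
G(13) = mex{2,1,0} = 3
G(14) = mex{2,1,0} = 3
G(15) = mex{2,1,1} = 0
G(16) = mex{1,1,1} = 0
G(17) = mex{3,0,1} = 2
P-positions are exactly the n with G(n) = 0.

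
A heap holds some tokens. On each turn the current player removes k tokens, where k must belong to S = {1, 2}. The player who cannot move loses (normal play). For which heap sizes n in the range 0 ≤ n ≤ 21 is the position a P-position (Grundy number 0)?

n :  0  1  2  3  4  5  6  7  8  9 10 11 12 13 14 15 16 17 18 19 20 21
G :  0  1  2  0  1  2  0  1  2  0  1  2  0  1  2  0  1  2  0  1  2  0
P-positions are exactly the n with G(n) = 0.

0, 3, 6, 9, 12, 15, 18, 21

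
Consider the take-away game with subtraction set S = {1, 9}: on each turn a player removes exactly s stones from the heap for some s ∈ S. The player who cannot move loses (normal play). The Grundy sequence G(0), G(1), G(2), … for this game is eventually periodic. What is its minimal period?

G(0) = 0
G(1) = mex{0} = 1
G(2) = mex{1} = 0
G(3) = mex{0} = 1
G(4) = mex{1} = 0
G(5) = mex{0} = 1
G(6) = mex{1} = 0
G(7) = mex{0} = 1
G(8) = mex{1} = 0
G(9) = mex{0,0} = 1
G(10) = mex{1,1} = 0
G(11) = mex{0,0} = 1
G(12) = mex{1,1} = 0
G(13) = mex{0,0} = 1
G(14) = mex{1,1} = 0
G(n+2) = G(n) holds for n = 0,…,8 (a full window of length max(S) = 9), so the sequence is purely periodic with period 2.

2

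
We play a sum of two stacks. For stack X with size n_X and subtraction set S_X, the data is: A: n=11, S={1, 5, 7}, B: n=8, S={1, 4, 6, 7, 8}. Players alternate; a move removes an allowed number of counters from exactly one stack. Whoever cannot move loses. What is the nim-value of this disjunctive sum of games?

Stack A, S = {1, 5, 7}:
n :  0  1  2  3  4  5  6  7  8  9 10 11
G :  0  1  0  1  0  1  0  1  0  1  0  1
G_A(11) = 1.
Stack B, S = {1, 4, 6, 7, 8}:
n : 0 1 2 3 4 5 6 7 8
G : 0 1 0 1 2 0 1 2 3
G_B(8) = 3.
Combined Grundy value = 1 ⊕ 3 = 2.

2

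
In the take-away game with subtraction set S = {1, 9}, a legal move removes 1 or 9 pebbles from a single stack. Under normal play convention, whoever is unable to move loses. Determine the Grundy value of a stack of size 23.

n :  0  1  2  3  4  5  6  7  8  9 10 11 12 13 14 15 16 17 18 19 20 21 22 23
G :  0  1  0  1  0  1  0  1  0  1  0  1  0  1  0  1  0  1  0  1  0  1  0  1

1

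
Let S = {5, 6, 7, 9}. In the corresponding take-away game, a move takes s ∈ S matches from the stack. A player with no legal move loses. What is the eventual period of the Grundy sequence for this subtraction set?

G(0) = 0
G(1) = mex{} = 0
G(2) = mex{} = 0
G(3) = mex{} = 0
G(4) = mex{} = 0
G(5) = mex{0} = 1
G(6) = mex{0,0} = 1
G(7) = mex{0,0,0} = 1
G(8) = mex{0,0,0} = 1
G(9) = mex{0,0,0,0} = 1
G(10) = mex{1,0,0,0} = 2
G(11) = mex{1,1,0,0} = 2
G(12) = mex{1,1,1,0} = 2
G(13) = mex{1,1,1,0} = 2
G(14) = mex{1,1,1,1} = 0
G(15) = mex{2,1,1,1} = 0
G(16) = mex{2,2,1,1} = 0
G(17) = mex{2,2,2,1} = 0
G(18) = mex{2,2,2,1} = 0
G(19) = mex{0,2,2,2} = 1
G(20) = mex{0,0,2,2} = 1
G(21) = mex{0,0,0,2} = 1
G(22) = mex{0,0,0,2} = 1
G(23) = mex{0,0,0,0} = 1
G(24) = mex{1,0,0,0} = 2
G(25) = mex{1,1,0,0} = 2
G(26) = mex{1,1,1,0} = 2
G(27) = mex{1,1,1,0} = 2
G(28) = mex{1,1,1,1} = 0
G(29) = mex{2,1,1,1} = 0
G(n+14) = G(n) holds for n = 0,…,8 (a full window of length max(S) = 9), so the sequence is purely periodic with period 14.

14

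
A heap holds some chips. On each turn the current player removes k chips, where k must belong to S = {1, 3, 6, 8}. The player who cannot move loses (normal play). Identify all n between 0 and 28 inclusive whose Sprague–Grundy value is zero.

0, 2, 4, 9, 11, 13, 18, 20, 22, 27

G(0) = 0
G(1) = mex{0} = 1
G(2) = mex{1} = 0
G(3) = mex{0,0} = 1
G(4) = mex{1,1} = 0
G(5) = mex{0,0} = 1
G(6) = mex{1,1,0} = 2
G(7) = mex{2,0,1} = 3
G(8) = mex{3,1,0,0} = 2
G(9) = mex{2,2,1,1} = 0
G(10) = mex{0,3,0,0} = 1
G(11) = mex{1,2,1,1} = 0
G(12) = mex{0,0,2,0} = 1
G(13) = mex{1,1,3,1} = 0
G(14) = mex{0,0,2,2} = 1
G(15) = mex{1,1,0,3} = 2
G(16) = mex{2,0,1,2} = 3
G(17) = mex{3,1,0,0} = 2
G(18) = mex{2,2,1,1} = 0
G(19) = mex{0,3,0,0} = 1
G(20) = mex{1,2,1,1} = 0
G(21) = mex{0,0,2,0} = 1
G(22) = mex{1,1,3,1} = 0
G(23) = mex{0,0,2,2} = 1
G(24) = mex{1,1,0,3} = 2
G(25) = mex{2,0,1,2} = 3
G(26) = mex{3,1,0,0} = 2
G(27) = mex{2,2,1,1} = 0
G(28) = mex{0,3,0,0} = 1
P-positions are exactly the n with G(n) = 0.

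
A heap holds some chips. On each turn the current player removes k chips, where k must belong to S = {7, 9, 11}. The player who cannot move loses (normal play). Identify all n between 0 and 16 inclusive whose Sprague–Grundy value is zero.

n :  0  1  2  3  4  5  6  7  8  9 10 11 12 13 14 15 16
G :  0  0  0  0  0  0  0  1  1  1  1  1  1  1  2  2  2
P-positions are exactly the n with G(n) = 0.

0, 1, 2, 3, 4, 5, 6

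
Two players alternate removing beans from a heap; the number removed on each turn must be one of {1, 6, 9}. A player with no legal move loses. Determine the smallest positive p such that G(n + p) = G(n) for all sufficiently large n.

n :  0  1  2  3  4  5  6  7  8  9 10 11 12 13 14 15 16 17 18 19 20 21 22 23 24 25 26
G :  0  1  0  1  0  1  2  0  1  2  3  2  0  1  0  1  2  0  1  0  1  2  0  1  0  1  2
From n = 11 onward G(n+5) = G(n); since this holds over max(S) = 9 consecutive positions the period is 5 (pre-period 11).

5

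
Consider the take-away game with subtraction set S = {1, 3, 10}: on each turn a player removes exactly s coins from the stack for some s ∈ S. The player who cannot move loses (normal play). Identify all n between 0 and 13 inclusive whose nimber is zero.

0, 2, 4, 6, 8, 13

G(0) = 0
G(1) = mex{0} = 1
G(2) = mex{1} = 0
G(3) = mex{0,0} = 1
G(4) = mex{1,1} = 0
G(5) = mex{0,0} = 1
G(6) = mex{1,1} = 0
G(7) = mex{0,0} = 1
G(8) = mex{1,1} = 0
G(9) = mex{0,0} = 1
G(10) = mex{1,1,0} = 2
G(11) = mex{2,0,1} = 3
G(12) = mex{3,1,0} = 2
G(13) = mex{2,2,1} = 0
P-positions are exactly the n with G(n) = 0.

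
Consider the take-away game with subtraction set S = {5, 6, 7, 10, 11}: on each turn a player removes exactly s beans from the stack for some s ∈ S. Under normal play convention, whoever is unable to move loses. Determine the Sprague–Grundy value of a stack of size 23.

G(0) = 0
G(1) = mex{} = 0
G(2) = mex{} = 0
G(3) = mex{} = 0
G(4) = mex{} = 0
G(5) = mex{0} = 1
G(6) = mex{0,0} = 1
G(7) = mex{0,0,0} = 1
G(8) = mex{0,0,0} = 1
G(9) = mex{0,0,0} = 1
G(10) = mex{1,0,0,0} = 2
G(11) = mex{1,1,0,0,0} = 2
G(12) = mex{1,1,1,0,0} = 2
G(13) = mex{1,1,1,0,0} = 2
G(14) = mex{1,1,1,0,0} = 2
G(15) = mex{2,1,1,1,0} = 3
G(16) = mex{2,2,1,1,1} = 0
G(17) = mex{2,2,2,1,1} = 0
G(18) = mex{2,2,2,1,1} = 0
G(19) = mex{2,2,2,1,1} = 0
G(20) = mex{3,2,2,2,1} = 0
G(21) = mex{0,3,2,2,2} = 1
G(22) = mex{0,0,3,2,2} = 1
G(23) = mex{0,0,0,2,2} = 1

1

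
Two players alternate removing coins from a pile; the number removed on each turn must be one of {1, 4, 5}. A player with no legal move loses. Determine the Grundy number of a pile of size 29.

3

n :  0  1  2  3  4  5  6  7  8  9 10 11 12 13 14 15 16 17 18 19 20 21 22 23 24 25 26 27 28 29
G :  0  1  0  1  2  3  2  3  0  1  0  1  2  3  2  3  0  1  0  1  2  3  2  3  0  1  0  1  2  3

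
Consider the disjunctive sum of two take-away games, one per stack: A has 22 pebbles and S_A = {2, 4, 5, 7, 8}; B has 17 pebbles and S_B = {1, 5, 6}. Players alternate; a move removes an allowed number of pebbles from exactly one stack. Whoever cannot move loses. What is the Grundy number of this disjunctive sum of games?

Stack A, S = {2, 4, 5, 7, 8}:
n :  0  1  2  3  4  5  6  7  8  9 10 11 12 13 14 15 16 17 18 19 20 21 22
G :  0  0  1  1  2  2  3  3  4  4  0  0  1  1  2  2  3  3  4  4  0  0  1
G_A(22) = 1.
Stack B, S = {1, 5, 6}:
n :  0  1  2  3  4  5  6  7  8  9 10 11 12 13 14 15 16 17
G :  0  1  0  1  0  1  2  3  2  3  2  0  1  0  1  0  1  2
G_B(17) = 2.
Combined Grundy value = 1 ⊕ 2 = 3.

3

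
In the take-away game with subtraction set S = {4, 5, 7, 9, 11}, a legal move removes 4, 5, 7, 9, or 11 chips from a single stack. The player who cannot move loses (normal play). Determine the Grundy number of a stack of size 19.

1

G(0) = 0
G(1) = mex{} = 0
G(2) = mex{} = 0
G(3) = mex{} = 0
G(4) = mex{0} = 1
G(5) = mex{0,0} = 1
G(6) = mex{0,0} = 1
G(7) = mex{0,0,0} = 1
G(8) = mex{1,0,0} = 2
G(9) = mex{1,1,0,0} = 2
G(10) = mex{1,1,0,0} = 2
G(11) = mex{1,1,1,0,0} = 2
G(12) = mex{2,1,1,0,0} = 3
G(13) = mex{2,2,1,1,0} = 3
G(14) = mex{2,2,1,1,0} = 3
G(15) = mex{2,2,2,1,1} = 0
G(16) = mex{3,2,2,1,1} = 0
G(17) = mex{3,3,2,2,1} = 0
G(18) = mex{3,3,2,2,1} = 0
G(19) = mex{0,3,3,2,2} = 1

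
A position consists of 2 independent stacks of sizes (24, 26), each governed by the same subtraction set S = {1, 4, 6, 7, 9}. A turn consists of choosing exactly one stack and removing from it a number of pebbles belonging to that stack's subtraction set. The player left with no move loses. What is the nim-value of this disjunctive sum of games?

1

All stacks use S = {1, 4, 6, 7, 9}:
G(0) = 0
G(1) = mex{0} = 1
G(2) = mex{1} = 0
G(3) = mex{0} = 1
G(4) = mex{1,0} = 2
G(5) = mex{2,1} = 0
G(6) = mex{0,0,0} = 1
G(7) = mex{1,1,1,0} = 2
G(8) = mex{2,2,0,1} = 3
G(9) = mex{3,0,1,0,0} = 2
G(10) = mex{2,1,2,1,1} = 0
G(11) = mex{0,2,0,2,0} = 1
G(12) = mex{1,3,1,0,1} = 2
G(13) = mex{2,2,2,1,2} = 0
G(14) = mex{0,0,3,2,0} = 1
G(15) = mex{1,1,2,3,1} = 0
G(16) = mex{0,2,0,2,2} = 1
G(17) = mex{1,0,1,0,3} = 2
G(18) = mex{2,1,2,1,2} = 0
G(19) = mex{0,0,0,2,0} = 1
G(20) = mex{1,1,1,0,1} = 2
G(21) = mex{2,2,0,1,2} = 3
G(22) = mex{3,0,1,0,0} = 2
G(23) = mex{2,1,2,1,1} = 0
G(24) = mex{0,2,0,2,0} = 1
G(25) = mex{1,3,1,0,1} = 2
G(26) = mex{2,2,2,1,2} = 0
Stack A: G(24) = 1.
Stack B: G(26) = 0.
Combined Grundy value = 1 ⊕ 0 = 1.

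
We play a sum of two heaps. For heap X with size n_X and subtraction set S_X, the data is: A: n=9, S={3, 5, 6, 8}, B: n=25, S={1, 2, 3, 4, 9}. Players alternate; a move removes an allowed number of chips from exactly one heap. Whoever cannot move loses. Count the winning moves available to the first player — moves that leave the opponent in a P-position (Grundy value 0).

Heap A, S = {3, 5, 6, 8}:
n : 0 1 2 3 4 5 6 7 8 9
G : 0 0 0 1 1 1 2 2 2 3
G_A(9) = 3.
Heap B, S = {1, 2, 3, 4, 9}:
G(0) = 0
G(1) = mex{0} = 1
G(2) = mex{1,0} = 2
G(3) = mex{2,1,0} = 3
G(4) = mex{3,2,1,0} = 4
G(5) = mex{4,3,2,1} = 0
G(6) = mex{0,4,3,2} = 1
G(7) = mex{1,0,4,3} = 2
G(8) = mex{2,1,0,4} = 3
G(9) = mex{3,2,1,0,0} = 4
G(10) = mex{4,3,2,1,1} = 0
G(11) = mex{0,4,3,2,2} = 1
G(12) = mex{1,0,4,3,3} = 2
G(13) = mex{2,1,0,4,4} = 3
G(14) = mex{3,2,1,0,0} = 4
G(15) = mex{4,3,2,1,1} = 0
G(16) = mex{0,4,3,2,2} = 1
G(17) = mex{1,0,4,3,3} = 2
G(18) = mex{2,1,0,4,4} = 3
G(19) = mex{3,2,1,0,0} = 4
G(20) = mex{4,3,2,1,1} = 0
G(21) = mex{0,4,3,2,2} = 1
G(22) = mex{1,0,4,3,3} = 2
G(23) = mex{2,1,0,4,4} = 3
G(24) = mex{3,2,1,0,0} = 4
G(25) = mex{4,3,2,1,1} = 0
G_B(25) = 0.
Combined Grundy value = 3 ⊕ 0 = 3.
A winning move leaves total XOR = 0, i.e. changes one component's Grundy value g to g ⊕ X where X is the current total.
Heap A: need g' = 3⊕3 = 0. Options: 9−3→G=2, 9−5→G=1, 9−6→G=1, 9−8→G=0. Hits: 1.
Heap B: need g' = 0⊕3 = 3. Options: 25−1→G=4, 25−2→G=3, 25−3→G=2, 25−4→G=1, 25−9→G=1. Hits: 1.

2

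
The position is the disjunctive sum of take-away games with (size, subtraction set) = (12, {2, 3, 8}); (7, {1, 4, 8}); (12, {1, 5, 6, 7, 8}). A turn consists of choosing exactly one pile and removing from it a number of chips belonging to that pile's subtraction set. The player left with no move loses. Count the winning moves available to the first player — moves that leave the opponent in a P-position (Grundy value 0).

1

Pile A, S = {2, 3, 8}:
n :  0  1  2  3  4  5  6  7  8  9 10 11 12
G :  0  0  1  1  2  0  0  1  1  2  0  0  1
G_A(12) = 1.
Pile B, S = {1, 4, 8}:
G(0) = 0
G(1) = mex{0} = 1
G(2) = mex{1} = 0
G(3) = mex{0} = 1
G(4) = mex{1,0} = 2
G(5) = mex{2,1} = 0
G(6) = mex{0,0} = 1
G(7) = mex{1,1} = 0
G_B(7) = 0.
Pile C, S = {1, 5, 6, 7, 8}:
n :  0  1  2  3  4  5  6  7  8  9 10 11 12
G :  0  1  0  1  0  1  2  3  2  3  2  3  4
G_C(12) = 4.
Combined Grundy value = 1 ⊕ 0 ⊕ 4 = 5.
A winning move leaves total XOR = 0, i.e. changes one component's Grundy value g to g ⊕ X where X is the current total.
Pile A: need g' = 1⊕5 = 4. Options: 12−2→G=0, 12−3→G=2, 12−8→G=2. Hits: 0.
Pile B: need g' = 0⊕5 = 5. Options: 7−1→G=1, 7−4→G=1. Hits: 0.
Pile C: need g' = 4⊕5 = 1. Options: 12−1→G=3, 12−5→G=3, 12−6→G=2, 12−7→G=1, 12−8→G=0. Hits: 1.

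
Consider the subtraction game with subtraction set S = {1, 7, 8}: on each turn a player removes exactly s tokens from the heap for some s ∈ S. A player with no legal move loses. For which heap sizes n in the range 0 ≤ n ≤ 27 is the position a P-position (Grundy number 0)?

n :  0  1  2  3  4  5  6  7  8  9 10 11 12 13 14 15 16 17 18 19 20 21 22 23 24 25 26 27
G :  0  1  0  1  0  1  0  1  2  3  2  3  2  3  2  0  1  0  1  0  1  0  1  2  3  2  3  2
P-positions are exactly the n with G(n) = 0.

0, 2, 4, 6, 15, 17, 19, 21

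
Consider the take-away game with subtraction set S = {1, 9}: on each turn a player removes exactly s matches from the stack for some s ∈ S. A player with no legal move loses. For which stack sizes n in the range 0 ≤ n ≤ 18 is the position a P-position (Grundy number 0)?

0, 2, 4, 6, 8, 10, 12, 14, 16, 18

G(0) = 0
G(1) = mex{0} = 1
G(2) = mex{1} = 0
G(3) = mex{0} = 1
G(4) = mex{1} = 0
G(5) = mex{0} = 1
G(6) = mex{1} = 0
G(7) = mex{0} = 1
G(8) = mex{1} = 0
G(9) = mex{0,0} = 1
G(10) = mex{1,1} = 0
G(11) = mex{0,0} = 1
G(12) = mex{1,1} = 0
G(13) = mex{0,0} = 1
G(14) = mex{1,1} = 0
G(15) = mex{0,0} = 1
G(16) = mex{1,1} = 0
G(17) = mex{0,0} = 1
G(18) = mex{1,1} = 0
P-positions are exactly the n with G(n) = 0.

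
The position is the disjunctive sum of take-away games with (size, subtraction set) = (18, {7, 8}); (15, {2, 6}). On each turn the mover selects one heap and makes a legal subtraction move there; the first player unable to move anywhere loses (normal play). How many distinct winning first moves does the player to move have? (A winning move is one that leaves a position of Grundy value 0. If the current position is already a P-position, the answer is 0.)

4

Heap A, S = {7, 8}:
n :  0  1  2  3  4  5  6  7  8  9 10 11 12 13 14 15 16 17 18
G :  0  0  0  0  0  0  0  1  1  1  1  1  1  1  2  0  0  0  0
G_A(18) = 0.
Heap B, S = {2, 6}:
G(0) = 0
G(1) = mex{} = 0
G(2) = mex{0} = 1
G(3) = mex{0} = 1
G(4) = mex{1} = 0
G(5) = mex{1} = 0
G(6) = mex{0,0} = 1
G(7) = mex{0,0} = 1
G(8) = mex{1,1} = 0
G(9) = mex{1,1} = 0
G(10) = mex{0,0} = 1
G(11) = mex{0,0} = 1
G(12) = mex{1,1} = 0
G(13) = mex{1,1} = 0
G(14) = mex{0,0} = 1
G(15) = mex{0,0} = 1
G_B(15) = 1.
Combined Grundy value = 0 ⊕ 1 = 1.
A winning move leaves total XOR = 0, i.e. changes one component's Grundy value g to g ⊕ X where X is the current total.
Heap A: need g' = 0⊕1 = 1. Options: 18−7→G=1, 18−8→G=1. Hits: 2.
Heap B: need g' = 1⊕1 = 0. Options: 15−2→G=0, 15−6→G=0. Hits: 2.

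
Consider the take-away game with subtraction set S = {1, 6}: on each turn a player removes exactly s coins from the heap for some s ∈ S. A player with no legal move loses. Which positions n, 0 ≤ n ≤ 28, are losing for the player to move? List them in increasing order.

G(0) = 0
G(1) = mex{0} = 1
G(2) = mex{1} = 0
G(3) = mex{0} = 1
G(4) = mex{1} = 0
G(5) = mex{0} = 1
G(6) = mex{1,0} = 2
G(7) = mex{2,1} = 0
G(8) = mex{0,0} = 1
G(9) = mex{1,1} = 0
G(10) = mex{0,0} = 1
G(11) = mex{1,1} = 0
G(12) = mex{0,2} = 1
G(13) = mex{1,0} = 2
G(14) = mex{2,1} = 0
G(15) = mex{0,0} = 1
G(16) = mex{1,1} = 0
G(17) = mex{0,0} = 1
G(18) = mex{1,1} = 0
G(19) = mex{0,2} = 1
G(20) = mex{1,0} = 2
G(21) = mex{2,1} = 0
G(22) = mex{0,0} = 1
G(23) = mex{1,1} = 0
G(24) = mex{0,0} = 1
G(25) = mex{1,1} = 0
G(26) = mex{0,2} = 1
G(27) = mex{1,0} = 2
G(28) = mex{2,1} = 0
P-positions are exactly the n with G(n) = 0.

0, 2, 4, 7, 9, 11, 14, 16, 18, 21, 23, 25, 28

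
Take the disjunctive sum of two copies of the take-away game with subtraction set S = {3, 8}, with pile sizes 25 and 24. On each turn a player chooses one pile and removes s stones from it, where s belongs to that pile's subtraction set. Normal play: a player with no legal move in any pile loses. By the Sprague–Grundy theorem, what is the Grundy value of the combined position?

1

All piles use S = {3, 8}:
G(0) = 0
G(1) = mex{} = 0
G(2) = mex{} = 0
G(3) = mex{0} = 1
G(4) = mex{0} = 1
G(5) = mex{0} = 1
G(6) = mex{1} = 0
G(7) = mex{1} = 0
G(8) = mex{1,0} = 2
G(9) = mex{0,0} = 1
G(10) = mex{0,0} = 1
G(11) = mex{2,1} = 0
G(12) = mex{1,1} = 0
G(13) = mex{1,1} = 0
G(14) = mex{0,0} = 1
G(15) = mex{0,0} = 1
G(16) = mex{0,2} = 1
G(17) = mex{1,1} = 0
G(18) = mex{1,1} = 0
G(19) = mex{1,0} = 2
G(20) = mex{0,0} = 1
G(21) = mex{0,0} = 1
G(22) = mex{2,1} = 0
G(23) = mex{1,1} = 0
G(24) = mex{1,1} = 0
G(25) = mex{0,0} = 1
Pile A: G(25) = 1.
Pile B: G(24) = 0.
Combined Grundy value = 1 ⊕ 0 = 1.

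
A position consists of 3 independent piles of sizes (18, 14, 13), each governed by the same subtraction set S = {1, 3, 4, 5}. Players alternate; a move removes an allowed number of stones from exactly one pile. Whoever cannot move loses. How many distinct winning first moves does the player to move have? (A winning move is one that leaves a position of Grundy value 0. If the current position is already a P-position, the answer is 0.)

All piles use S = {1, 3, 4, 5}:
G(0) = 0
G(1) = mex{0} = 1
G(2) = mex{1} = 0
G(3) = mex{0,0} = 1
G(4) = mex{1,1,0} = 2
G(5) = mex{2,0,1,0} = 3
G(6) = mex{3,1,0,1} = 2
G(7) = mex{2,2,1,0} = 3
G(8) = mex{3,3,2,1} = 0
G(9) = mex{0,2,3,2} = 1
G(10) = mex{1,3,2,3} = 0
G(11) = mex{0,0,3,2} = 1
G(12) = mex{1,1,0,3} = 2
G(13) = mex{2,0,1,0} = 3
G(14) = mex{3,1,0,1} = 2
G(15) = mex{2,2,1,0} = 3
G(16) = mex{3,3,2,1} = 0
G(17) = mex{0,2,3,2} = 1
G(18) = mex{1,3,2,3} = 0
Pile A: G(18) = 0.
Pile B: G(14) = 2.
Pile C: G(13) = 3.
Combined Grundy value = 0 ⊕ 2 ⊕ 3 = 1.
A winning move leaves total XOR = 0, i.e. changes one component's Grundy value g to g ⊕ X where X is the current total.
Pile A: need g' = 0⊕1 = 1. Options: 18−1→G=1, 18−3→G=3, 18−4→G=2, 18−5→G=3. Hits: 1.
Pile B: need g' = 2⊕1 = 3. Options: 14−1→G=3, 14−3→G=1, 14−4→G=0, 14−5→G=1. Hits: 1.
Pile C: need g' = 3⊕1 = 2. Options: 13−1→G=2, 13−3→G=0, 13−4→G=1, 13−5→G=0. Hits: 1.

3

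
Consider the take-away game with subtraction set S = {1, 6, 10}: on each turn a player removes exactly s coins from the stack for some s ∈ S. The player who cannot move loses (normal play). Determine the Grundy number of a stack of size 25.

G(0) = 0
G(1) = mex{0} = 1
G(2) = mex{1} = 0
G(3) = mex{0} = 1
G(4) = mex{1} = 0
G(5) = mex{0} = 1
G(6) = mex{1,0} = 2
G(7) = mex{2,1} = 0
G(8) = mex{0,0} = 1
G(9) = mex{1,1} = 0
G(10) = mex{0,0,0} = 1
G(11) = mex{1,1,1} = 0
G(12) = mex{0,2,0} = 1
G(13) = mex{1,0,1} = 2
G(14) = mex{2,1,0} = 3
G(15) = mex{3,0,1} = 2
G(16) = mex{2,1,2} = 0
G(17) = mex{0,0,0} = 1
G(18) = mex{1,1,1} = 0
G(19) = mex{0,2,0} = 1
G(20) = mex{1,3,1} = 0
G(21) = mex{0,2,0} = 1
G(22) = mex{1,0,1} = 2
G(23) = mex{2,1,2} = 0
G(24) = mex{0,0,3} = 1
G(25) = mex{1,1,2} = 0

0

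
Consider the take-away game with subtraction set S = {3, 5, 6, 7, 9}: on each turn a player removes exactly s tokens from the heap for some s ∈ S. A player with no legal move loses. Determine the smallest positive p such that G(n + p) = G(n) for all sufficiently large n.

G(0) = 0
G(1) = mex{} = 0
G(2) = mex{} = 0
G(3) = mex{0} = 1
G(4) = mex{0} = 1
G(5) = mex{0,0} = 1
G(6) = mex{1,0,0} = 2
G(7) = mex{1,0,0,0} = 2
G(8) = mex{1,1,0,0} = 2
G(9) = mex{2,1,1,0,0} = 3
G(10) = mex{2,1,1,1,0} = 3
G(11) = mex{2,2,1,1,0} = 3
G(12) = mex{3,2,2,1,1} = 0
G(13) = mex{3,2,2,2,1} = 0
G(14) = mex{3,3,2,2,1} = 0
G(15) = mex{0,3,3,2,2} = 1
G(16) = mex{0,3,3,3,2} = 1
G(17) = mex{0,0,3,3,2} = 1
G(18) = mex{1,0,0,3,3} = 2
G(19) = mex{1,0,0,0,3} = 2
G(20) = mex{1,1,0,0,3} = 2
G(21) = mex{2,1,1,0,0} = 3
G(22) = mex{2,1,1,1,0} = 3
G(23) = mex{2,2,1,1,0} = 3
G(24) = mex{3,2,2,1,1} = 0
G(25) = mex{3,2,2,2,1} = 0
G(n+12) = G(n) holds for n = 0,…,8 (a full window of length max(S) = 9), so the sequence is purely periodic with period 12.

12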